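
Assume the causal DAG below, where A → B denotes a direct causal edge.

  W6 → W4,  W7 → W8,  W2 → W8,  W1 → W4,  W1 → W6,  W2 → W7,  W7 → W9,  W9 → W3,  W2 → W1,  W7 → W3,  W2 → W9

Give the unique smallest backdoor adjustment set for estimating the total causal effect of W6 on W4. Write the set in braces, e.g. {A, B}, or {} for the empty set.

Variables eligible for adjustment (non-descendants of W6, excluding W6 and W4): {W1, W2, W3, W7, W8, W9}.
Backdoor paths from W6 to W4:
  P1: W6 <- W1 -> W4
The empty set is not sufficient: P1 (W6 <- W1 -> W4) has no collider blocking it and no conditioned non-collider, so it is open.
Try {W1}:
  P1: blocked at fork node W1 ∈ conditioning set.
{W1} contains no descendant of W6 and blocks every backdoor path.
No other singleton works — e.g. {W2} leaves P1 open — so {W1} is the unique smallest valid adjustment set.

{W1}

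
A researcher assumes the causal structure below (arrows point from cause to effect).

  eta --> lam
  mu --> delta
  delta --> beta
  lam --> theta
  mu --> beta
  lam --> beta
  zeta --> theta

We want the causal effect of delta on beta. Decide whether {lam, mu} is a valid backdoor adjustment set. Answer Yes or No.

Yes

Backdoor paths from delta to beta (paths whose first edge points into delta):
  P1: delta <- mu -> beta
Condition 1 (no descendant of delta in the set): holds — descendants of delta are {beta}; none are in {lam, mu}.
Condition 2 (every backdoor path blocked by {lam, mu}):
  P1: blocked at fork node mu ∈ conditioning set.
{lam, mu} satisfies the backdoor criterion.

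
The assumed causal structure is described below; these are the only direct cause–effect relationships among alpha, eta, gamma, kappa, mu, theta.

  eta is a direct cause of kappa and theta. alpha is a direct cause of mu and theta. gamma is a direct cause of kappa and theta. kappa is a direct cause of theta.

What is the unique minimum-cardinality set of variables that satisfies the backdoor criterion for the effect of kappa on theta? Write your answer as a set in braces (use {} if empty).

{eta, gamma}

Variables eligible for adjustment (non-descendants of kappa, excluding kappa and theta): {alpha, eta, gamma, mu}.
Backdoor paths from kappa to theta:
  P1: kappa <- eta -> theta
  P2: kappa <- gamma -> theta
The empty set is not sufficient: P1 (kappa <- eta -> theta) has no collider blocking it and no conditioned non-collider, so it is open.
Try {eta, gamma}:
  P1: blocked at fork node eta ∈ conditioning set.
  P2: blocked at fork node gamma ∈ conditioning set.
{eta, gamma} contains no descendant of kappa and blocks every backdoor path.
Every element of {eta, gamma} is needed (dropping eta leaves P1 open; dropping gamma leaves P2 open), so no proper subset is valid.
Among all size-2 subsets of the eligible variables, only {eta, gamma} blocks every backdoor path, so it is the unique smallest valid adjustment set.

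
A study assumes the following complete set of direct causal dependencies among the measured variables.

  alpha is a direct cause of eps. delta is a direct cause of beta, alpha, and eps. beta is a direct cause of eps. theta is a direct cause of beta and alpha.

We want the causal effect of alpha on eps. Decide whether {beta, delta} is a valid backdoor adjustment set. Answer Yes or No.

Yes

Backdoor paths from alpha to eps (paths whose first edge points into alpha):
  P1: alpha <- theta -> beta <- delta -> eps
  P2: alpha <- theta -> beta -> eps
  P3: alpha <- delta -> beta -> eps
  P4: alpha <- delta -> eps
Condition 1 (no descendant of alpha in the set): holds — descendants of alpha are {eps}; none are in {beta, delta}.
Condition 2 (every backdoor path blocked by {beta, delta}):
  P1: blocked at fork node delta ∈ conditioning set.
  P2: blocked at chain node beta ∈ conditioning set.
  P3: blocked at fork node delta ∈ conditioning set.
  P4: blocked at fork node delta ∈ conditioning set.
{beta, delta} satisfies the backdoor criterion.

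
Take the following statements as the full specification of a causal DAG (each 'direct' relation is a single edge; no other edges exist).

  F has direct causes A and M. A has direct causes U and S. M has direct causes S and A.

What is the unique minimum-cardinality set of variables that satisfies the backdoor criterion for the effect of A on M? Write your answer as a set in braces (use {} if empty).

Variables eligible for adjustment (non-descendants of A, excluding A and M): {S, U}.
Backdoor paths from A to M:
  P1: A <- S -> M
The empty set is not sufficient: P1 (A <- S -> M) has no collider blocking it and no conditioned non-collider, so it is open.
Try {S}:
  P1: blocked at fork node S ∈ conditioning set.
{S} contains no descendant of A and blocks every backdoor path.
No other singleton works — e.g. {U} leaves P1 open — so {S} is the unique smallest valid adjustment set.

{S}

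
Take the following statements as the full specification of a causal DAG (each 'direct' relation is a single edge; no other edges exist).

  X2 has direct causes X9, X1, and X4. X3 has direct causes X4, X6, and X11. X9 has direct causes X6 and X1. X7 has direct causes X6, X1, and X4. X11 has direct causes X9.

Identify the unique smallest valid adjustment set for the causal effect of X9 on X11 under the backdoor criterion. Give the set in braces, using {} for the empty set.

{}

Variables eligible for adjustment (non-descendants of X9, excluding X9 and X11): {X1, X4, X6, X7}.
Backdoor paths from X9 to X11:
  P1: X9 <- X1 -> X7 <- X6 -> X3 <- X11
  P2: X9 <- X1 -> X7 <- X4 -> X3 <- X11
  P3: X9 <- X1 -> X2 <- X4 -> X7 <- X6 -> X3 <- X11
  P4: X9 <- X1 -> X2 <- X4 -> X3 <- X11
  P5: X9 <- X6 -> X7 <- X1 -> X2 <- X4 -> X3 <- X11
  P6: X9 <- X6 -> X7 <- X4 -> X3 <- X11
  P7: X9 <- X6 -> X3 <- X11
Each backdoor path contains an unconditioned collider, so every path is already blocked with the empty conditioning set:
  P1: blocked at collider X7 (neither it nor any descendant is in the conditioning set).
  P2: blocked at collider X7 (neither it nor any descendant is in the conditioning set).
  P3: blocked at collider X2 (neither it nor any descendant is in the conditioning set).
  P4: blocked at collider X2 (neither it nor any descendant is in the conditioning set).
  P5: blocked at collider X7 (neither it nor any descendant is in the conditioning set).
  P6: blocked at collider X7 (neither it nor any descendant is in the conditioning set).
  P7: blocked at collider X3 (neither it nor any descendant is in the conditioning set).
The empty set is therefore the unique smallest valid set.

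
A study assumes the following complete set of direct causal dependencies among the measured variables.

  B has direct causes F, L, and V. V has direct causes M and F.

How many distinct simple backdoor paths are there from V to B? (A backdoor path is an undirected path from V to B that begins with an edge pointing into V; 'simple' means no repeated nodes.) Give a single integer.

1

A backdoor path from V to B is any simple undirected path whose first edge points into V (i.e. leaves V via a parent).
Parents of V: {F, M}.
Enumerating:
  P1: V <- F -> B
That exhausts the simple backdoor paths. Count: 1.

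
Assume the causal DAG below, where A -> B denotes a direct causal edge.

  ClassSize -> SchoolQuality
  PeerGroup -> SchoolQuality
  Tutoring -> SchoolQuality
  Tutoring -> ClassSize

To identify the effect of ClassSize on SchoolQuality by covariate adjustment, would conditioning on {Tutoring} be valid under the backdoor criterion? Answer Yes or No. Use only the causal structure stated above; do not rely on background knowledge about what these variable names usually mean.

Backdoor paths from ClassSize to SchoolQuality (paths whose first edge points into ClassSize):
  P1: ClassSize <- Tutoring -> SchoolQuality
Condition 1 (no descendant of ClassSize in the set): holds — descendants of ClassSize are {SchoolQuality}; none are in {Tutoring}.
Condition 2 (every backdoor path blocked by {Tutoring}):
  P1: blocked at fork node Tutoring ∈ conditioning set.
{Tutoring} satisfies the backdoor criterion.

Yes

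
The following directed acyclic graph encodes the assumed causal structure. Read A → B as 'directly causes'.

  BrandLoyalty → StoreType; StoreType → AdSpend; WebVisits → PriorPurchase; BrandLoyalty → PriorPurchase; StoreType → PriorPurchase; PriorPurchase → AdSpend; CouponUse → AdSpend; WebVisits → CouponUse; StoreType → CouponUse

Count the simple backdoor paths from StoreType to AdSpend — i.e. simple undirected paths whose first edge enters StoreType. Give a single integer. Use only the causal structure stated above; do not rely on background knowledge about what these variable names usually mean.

A backdoor path from StoreType to AdSpend is any simple undirected path whose first edge points into StoreType (i.e. leaves StoreType via a parent).
Parents of StoreType: {BrandLoyalty}.
Enumerating:
  P1: StoreType <- BrandLoyalty -> PriorPurchase <- WebVisits -> CouponUse -> AdSpend
  P2: StoreType <- BrandLoyalty -> PriorPurchase -> AdSpend
That exhausts the simple backdoor paths. Count: 2.

2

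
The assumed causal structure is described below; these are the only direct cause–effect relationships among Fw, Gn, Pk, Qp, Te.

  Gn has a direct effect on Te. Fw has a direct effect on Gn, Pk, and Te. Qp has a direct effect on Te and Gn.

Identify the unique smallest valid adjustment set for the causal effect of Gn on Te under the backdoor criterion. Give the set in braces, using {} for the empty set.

{Fw, Qp}

Variables eligible for adjustment (non-descendants of Gn, excluding Gn and Te): {Fw, Pk, Qp}.
Backdoor paths from Gn to Te:
  P1: Gn <- Fw -> Te
  P2: Gn <- Qp -> Te
The empty set is not sufficient: P1 (Gn <- Fw -> Te) has no collider blocking it and no conditioned non-collider, so it is open.
Try {Fw, Qp}:
  P1: blocked at fork node Fw ∈ conditioning set.
  P2: blocked at fork node Qp ∈ conditioning set.
{Fw, Qp} contains no descendant of Gn and blocks every backdoor path.
Every element of {Fw, Qp} is needed (dropping Fw leaves P1 open; dropping Qp leaves P2 open), so no proper subset is valid.
Among all size-2 subsets of the eligible variables, only {Fw, Qp} blocks every backdoor path, so it is the unique smallest valid adjustment set.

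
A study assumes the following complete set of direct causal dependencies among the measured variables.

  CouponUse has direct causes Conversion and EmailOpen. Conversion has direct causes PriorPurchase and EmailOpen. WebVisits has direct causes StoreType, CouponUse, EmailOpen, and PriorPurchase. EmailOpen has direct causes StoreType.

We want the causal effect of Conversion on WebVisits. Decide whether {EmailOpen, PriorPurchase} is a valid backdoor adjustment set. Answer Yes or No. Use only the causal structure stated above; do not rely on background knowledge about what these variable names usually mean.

Yes

Backdoor paths from Conversion to WebVisits (paths whose first edge points into Conversion):
  P1: Conversion <- PriorPurchase -> WebVisits
  P2: Conversion <- EmailOpen <- StoreType -> WebVisits
  P3: Conversion <- EmailOpen -> CouponUse -> WebVisits
  P4: Conversion <- EmailOpen -> WebVisits
Condition 1 (no descendant of Conversion in the set): holds — descendants of Conversion are {CouponUse, WebVisits}; none are in {EmailOpen, PriorPurchase}.
Condition 2 (every backdoor path blocked by {EmailOpen, PriorPurchase}):
  P1: blocked at fork node PriorPurchase ∈ conditioning set.
  P2: blocked at chain node EmailOpen ∈ conditioning set.
  P3: blocked at fork node EmailOpen ∈ conditioning set.
  P4: blocked at fork node EmailOpen ∈ conditioning set.
{EmailOpen, PriorPurchase} satisfies the backdoor criterion.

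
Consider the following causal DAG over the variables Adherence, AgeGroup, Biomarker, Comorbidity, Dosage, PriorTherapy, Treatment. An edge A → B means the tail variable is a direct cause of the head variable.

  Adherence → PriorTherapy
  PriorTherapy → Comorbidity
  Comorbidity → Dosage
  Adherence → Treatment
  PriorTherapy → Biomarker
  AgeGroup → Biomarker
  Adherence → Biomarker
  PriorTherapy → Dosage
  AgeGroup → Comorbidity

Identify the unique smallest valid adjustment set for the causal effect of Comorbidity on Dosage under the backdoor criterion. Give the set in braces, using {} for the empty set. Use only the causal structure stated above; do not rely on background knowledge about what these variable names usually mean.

Variables eligible for adjustment (non-descendants of Comorbidity, excluding Comorbidity and Dosage): {Adherence, AgeGroup, Biomarker, PriorTherapy, Treatment}.
Backdoor paths from Comorbidity to Dosage:
  P1: Comorbidity <- AgeGroup -> Biomarker <- Adherence -> PriorTherapy -> Dosage
  P2: Comorbidity <- AgeGroup -> Biomarker <- PriorTherapy -> Dosage
  P3: Comorbidity <- PriorTherapy -> Dosage
The empty set is not sufficient: P3 (Comorbidity <- PriorTherapy -> Dosage) has no collider blocking it and no conditioned non-collider, so it is open.
Try {PriorTherapy}:
  P1: blocked at collider Biomarker (neither it nor any descendant is in the conditioning set).
  P2: blocked at collider Biomarker (neither it nor any descendant is in the conditioning set).
  P3: blocked at fork node PriorTherapy ∈ conditioning set.
{PriorTherapy} contains no descendant of Comorbidity and blocks every backdoor path.
No other singleton works — e.g. {Adherence} leaves P3 open — so {PriorTherapy} is the unique smallest valid adjustment set.

{PriorTherapy}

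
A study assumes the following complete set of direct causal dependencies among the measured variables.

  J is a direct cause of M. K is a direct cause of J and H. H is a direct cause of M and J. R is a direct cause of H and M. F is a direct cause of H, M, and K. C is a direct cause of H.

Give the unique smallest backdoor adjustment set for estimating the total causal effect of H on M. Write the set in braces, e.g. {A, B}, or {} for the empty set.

{F, K, R}

Variables eligible for adjustment (non-descendants of H, excluding H and M): {C, F, K, R}.
Backdoor paths from H to M:
  P1: H <- F -> K -> J -> M
  P2: H <- F -> M
  P3: H <- K <- F -> M
  P4: H <- K -> J -> M
  P5: H <- R -> M
The empty set is not sufficient: P1 (H <- F -> K -> J -> M) has no collider blocking it and no conditioned non-collider, so it is open.
Try {F, K, R}:
  P1: blocked at fork node F ∈ conditioning set.
  P2: blocked at fork node F ∈ conditioning set.
  P3: blocked at chain node K ∈ conditioning set.
  P4: blocked at fork node K ∈ conditioning set.
  P5: blocked at fork node R ∈ conditioning set.
{F, K, R} contains no descendant of H and blocks every backdoor path.
Every element of {F, K, R} is needed (dropping F leaves P2 open; dropping K leaves P4 open; dropping R leaves P5 open), so no proper subset is valid.
Among all size-3 subsets of the eligible variables, only {F, K, R} blocks every backdoor path, so it is the unique smallest valid adjustment set.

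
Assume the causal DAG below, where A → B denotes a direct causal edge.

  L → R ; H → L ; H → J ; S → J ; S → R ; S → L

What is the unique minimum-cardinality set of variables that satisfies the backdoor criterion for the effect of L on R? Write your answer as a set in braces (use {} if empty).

{S}

Variables eligible for adjustment (non-descendants of L, excluding L and R): {H, J, S}.
Backdoor paths from L to R:
  P1: L <- H -> J <- S -> R
  P2: L <- S -> R
The empty set is not sufficient: P2 (L <- S -> R) has no collider blocking it and no conditioned non-collider, so it is open.
Try {S}:
  P1: blocked at collider J (neither it nor any descendant is in the conditioning set).
  P2: blocked at fork node S ∈ conditioning set.
{S} contains no descendant of L and blocks every backdoor path.
No other singleton works — e.g. {H} leaves P2 open — so {S} is the unique smallest valid adjustment set.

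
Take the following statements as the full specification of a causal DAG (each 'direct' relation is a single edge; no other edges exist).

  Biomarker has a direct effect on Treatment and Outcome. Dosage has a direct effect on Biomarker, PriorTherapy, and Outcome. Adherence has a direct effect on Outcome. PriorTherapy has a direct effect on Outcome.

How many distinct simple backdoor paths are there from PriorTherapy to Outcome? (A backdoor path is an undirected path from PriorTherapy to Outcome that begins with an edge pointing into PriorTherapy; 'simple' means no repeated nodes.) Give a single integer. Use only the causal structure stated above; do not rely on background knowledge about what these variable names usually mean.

A backdoor path from PriorTherapy to Outcome is any simple undirected path whose first edge points into PriorTherapy (i.e. leaves PriorTherapy via a parent).
Parents of PriorTherapy: {Dosage}.
Enumerating:
  P1: PriorTherapy <- Dosage -> Biomarker -> Outcome
  P2: PriorTherapy <- Dosage -> Outcome
That exhausts the simple backdoor paths. Count: 2.

2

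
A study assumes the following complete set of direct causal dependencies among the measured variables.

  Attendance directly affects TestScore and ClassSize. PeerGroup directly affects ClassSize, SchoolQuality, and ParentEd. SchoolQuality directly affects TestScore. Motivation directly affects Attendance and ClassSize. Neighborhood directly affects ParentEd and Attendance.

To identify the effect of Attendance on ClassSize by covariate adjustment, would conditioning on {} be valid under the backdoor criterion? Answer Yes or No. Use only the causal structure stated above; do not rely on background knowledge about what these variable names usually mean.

Backdoor paths from Attendance to ClassSize (paths whose first edge points into Attendance):
  P1: Attendance <- Neighborhood -> ParentEd <- PeerGroup -> ClassSize
  P2: Attendance <- Motivation -> ClassSize
Condition 1 (no descendant of Attendance in the set): holds — descendants of Attendance are {ClassSize, TestScore}; none are in {}.
Condition 2 (every backdoor path blocked by {}):
  P1: blocked at collider ParentEd (neither it nor any descendant is in the conditioning set).
  P2: open — no interior node is in the conditioning set.
{} does not satisfy the backdoor criterion.

No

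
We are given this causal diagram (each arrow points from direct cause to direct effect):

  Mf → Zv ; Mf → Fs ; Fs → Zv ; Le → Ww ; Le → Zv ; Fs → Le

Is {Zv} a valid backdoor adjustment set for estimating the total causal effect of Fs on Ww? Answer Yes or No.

No

Backdoor paths from Fs to Ww (paths whose first edge points into Fs):
  P1: Fs <- Mf -> Zv <- Le -> Ww
Condition 1 (no descendant of Fs in the set): FAILS — Zv is a descendant of Fs.
Condition 2 (every backdoor path blocked by {Zv}):
  P1: open — collider(s) Zv are conditioned on (or have a conditioned descendant) and no non-collider on the path is in the set.
{Zv} does not satisfy the backdoor criterion.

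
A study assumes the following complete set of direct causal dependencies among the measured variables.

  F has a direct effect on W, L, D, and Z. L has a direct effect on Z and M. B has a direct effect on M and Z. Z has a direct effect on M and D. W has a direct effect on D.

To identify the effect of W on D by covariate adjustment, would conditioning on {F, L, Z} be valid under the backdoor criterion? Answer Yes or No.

Yes

Backdoor paths from W to D (paths whose first edge points into W):
  P1: W <- F -> L -> Z -> D
  P2: W <- F -> L -> M <- B -> Z -> D
  P3: W <- F -> L -> M <- Z -> D
  P4: W <- F -> Z -> D
  P5: W <- F -> D
Condition 1 (no descendant of W in the set): holds — descendants of W are {D}; none are in {F, L, Z}.
Condition 2 (every backdoor path blocked by {F, L, Z}):
  P1: blocked at fork node F ∈ conditioning set.
  P2: blocked at fork node F ∈ conditioning set.
  P3: blocked at fork node F ∈ conditioning set.
  P4: blocked at fork node F ∈ conditioning set.
  P5: blocked at fork node F ∈ conditioning set.
{F, L, Z} satisfies the backdoor criterion.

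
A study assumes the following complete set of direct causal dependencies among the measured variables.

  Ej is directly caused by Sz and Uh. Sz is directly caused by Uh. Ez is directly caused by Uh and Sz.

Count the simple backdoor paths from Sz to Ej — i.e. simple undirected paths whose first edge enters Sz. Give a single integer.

A backdoor path from Sz to Ej is any simple undirected path whose first edge points into Sz (i.e. leaves Sz via a parent).
Parents of Sz: {Uh}.
Enumerating:
  P1: Sz <- Uh -> Ej
That exhausts the simple backdoor paths. Count: 1.

1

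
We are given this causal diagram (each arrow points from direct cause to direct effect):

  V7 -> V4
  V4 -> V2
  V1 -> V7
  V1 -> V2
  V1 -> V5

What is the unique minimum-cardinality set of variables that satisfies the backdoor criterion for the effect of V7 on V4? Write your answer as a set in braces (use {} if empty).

{}

Variables eligible for adjustment (non-descendants of V7, excluding V7 and V4): {V1, V5}.
Backdoor paths from V7 to V4:
  P1: V7 <- V1 -> V2 <- V4
Each backdoor path contains an unconditioned collider, so every path is already blocked with the empty conditioning set:
  P1: blocked at collider V2 (neither it nor any descendant is in the conditioning set).
The empty set is therefore the unique smallest valid set.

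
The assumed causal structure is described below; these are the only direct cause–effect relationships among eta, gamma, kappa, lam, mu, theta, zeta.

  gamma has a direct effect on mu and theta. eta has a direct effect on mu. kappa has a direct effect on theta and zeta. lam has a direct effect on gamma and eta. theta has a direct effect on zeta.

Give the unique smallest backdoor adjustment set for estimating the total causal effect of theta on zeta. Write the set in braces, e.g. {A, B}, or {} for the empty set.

{kappa}

Variables eligible for adjustment (non-descendants of theta, excluding theta and zeta): {eta, gamma, kappa, lam, mu}.
Backdoor paths from theta to zeta:
  P1: theta <- kappa -> zeta
The empty set is not sufficient: P1 (theta <- kappa -> zeta) has no collider blocking it and no conditioned non-collider, so it is open.
Try {kappa}:
  P1: blocked at fork node kappa ∈ conditioning set.
{kappa} contains no descendant of theta and blocks every backdoor path.
No other singleton works — e.g. {lam} leaves P1 open — so {kappa} is the unique smallest valid adjustment set.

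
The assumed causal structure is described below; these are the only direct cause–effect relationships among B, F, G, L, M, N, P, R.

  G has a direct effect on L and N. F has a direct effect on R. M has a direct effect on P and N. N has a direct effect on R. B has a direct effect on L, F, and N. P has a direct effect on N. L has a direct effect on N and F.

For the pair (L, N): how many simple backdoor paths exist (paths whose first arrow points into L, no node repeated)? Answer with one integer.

3

A backdoor path from L to N is any simple undirected path whose first edge points into L (i.e. leaves L via a parent).
Parents of L: {B, G}.
Enumerating:
  P1: L <- B -> N
  P2: L <- B -> F -> R <- N
  P3: L <- G -> N
That exhausts the simple backdoor paths. Count: 3.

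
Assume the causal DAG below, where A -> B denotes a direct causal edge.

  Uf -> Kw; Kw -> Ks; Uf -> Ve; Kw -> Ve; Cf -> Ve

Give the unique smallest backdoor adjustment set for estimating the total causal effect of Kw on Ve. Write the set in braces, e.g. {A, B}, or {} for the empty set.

{Uf}

Variables eligible for adjustment (non-descendants of Kw, excluding Kw and Ve): {Cf, Uf}.
Backdoor paths from Kw to Ve:
  P1: Kw <- Uf -> Ve
The empty set is not sufficient: P1 (Kw <- Uf -> Ve) has no collider blocking it and no conditioned non-collider, so it is open.
Try {Uf}:
  P1: blocked at fork node Uf ∈ conditioning set.
{Uf} contains no descendant of Kw and blocks every backdoor path.
No other singleton works — e.g. {Cf} leaves P1 open — so {Uf} is the unique smallest valid adjustment set.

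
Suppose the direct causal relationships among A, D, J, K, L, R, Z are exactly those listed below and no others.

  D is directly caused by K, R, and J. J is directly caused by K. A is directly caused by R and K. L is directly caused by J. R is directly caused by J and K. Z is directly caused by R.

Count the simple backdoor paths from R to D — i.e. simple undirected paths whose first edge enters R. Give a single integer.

4

A backdoor path from R to D is any simple undirected path whose first edge points into R (i.e. leaves R via a parent).
Parents of R: {J, K}.
Enumerating:
  P1: R <- K -> J -> D
  P2: R <- K -> D
  P3: R <- J <- K -> D
  P4: R <- J -> D
That exhausts the simple backdoor paths. Count: 4.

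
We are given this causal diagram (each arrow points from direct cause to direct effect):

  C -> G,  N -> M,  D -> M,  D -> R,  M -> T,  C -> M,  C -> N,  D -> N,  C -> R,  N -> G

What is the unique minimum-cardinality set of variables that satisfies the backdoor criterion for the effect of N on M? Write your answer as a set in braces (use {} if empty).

Variables eligible for adjustment (non-descendants of N, excluding N and M): {C, D, R}.
Backdoor paths from N to M:
  P1: N <- D -> M
  P2: N <- D -> R <- C -> M
  P3: N <- C -> M
  P4: N <- C -> R <- D -> M
The empty set is not sufficient: P1 (N <- D -> M) has no collider blocking it and no conditioned non-collider, so it is open.
Try {C, D}:
  P1: blocked at fork node D ∈ conditioning set.
  P2: blocked at fork node D ∈ conditioning set.
  P3: blocked at fork node C ∈ conditioning set.
  P4: blocked at fork node C ∈ conditioning set.
{C, D} contains no descendant of N and blocks every backdoor path.
Every element of {C, D} is needed (dropping C leaves P3 open; dropping D leaves P1 open), so no proper subset is valid.
Among all size-2 subsets of the eligible variables, only {C, D} blocks every backdoor path, so it is the unique smallest valid adjustment set.

{C, D}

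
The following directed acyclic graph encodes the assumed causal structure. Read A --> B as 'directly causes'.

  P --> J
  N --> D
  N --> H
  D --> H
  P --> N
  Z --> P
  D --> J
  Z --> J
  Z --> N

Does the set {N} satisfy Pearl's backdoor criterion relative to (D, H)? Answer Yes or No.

Yes

Backdoor paths from D to H (paths whose first edge points into D):
  P1: D <- N -> H
Condition 1 (no descendant of D in the set): holds — descendants of D are {H, J}; none are in {N}.
Condition 2 (every backdoor path blocked by {N}):
  P1: blocked at fork node N ∈ conditioning set.
{N} satisfies the backdoor criterion.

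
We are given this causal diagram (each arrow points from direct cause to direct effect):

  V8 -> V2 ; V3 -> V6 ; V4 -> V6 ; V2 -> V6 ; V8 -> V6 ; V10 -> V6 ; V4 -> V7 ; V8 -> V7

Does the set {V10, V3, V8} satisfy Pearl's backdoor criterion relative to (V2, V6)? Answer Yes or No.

Yes

Backdoor paths from V2 to V6 (paths whose first edge points into V2):
  P1: V2 <- V8 -> V7 <- V4 -> V6
  P2: V2 <- V8 -> V6
Condition 1 (no descendant of V2 in the set): holds — descendants of V2 are {V6}; none are in {V10, V3, V8}.
Condition 2 (every backdoor path blocked by {V10, V3, V8}):
  P1: blocked at fork node V8 ∈ conditioning set.
  P2: blocked at fork node V8 ∈ conditioning set.
{V10, V3, V8} satisfies the backdoor criterion.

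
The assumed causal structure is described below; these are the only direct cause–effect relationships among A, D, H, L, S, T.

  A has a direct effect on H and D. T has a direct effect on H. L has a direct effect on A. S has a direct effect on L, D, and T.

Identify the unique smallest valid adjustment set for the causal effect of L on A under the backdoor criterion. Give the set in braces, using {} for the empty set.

Variables eligible for adjustment (non-descendants of L, excluding L and A): {S, T}.
Backdoor paths from L to A:
  P1: L <- S -> T -> H <- A
  P2: L <- S -> D <- A
Each backdoor path contains an unconditioned collider, so every path is already blocked with the empty conditioning set:
  P1: blocked at collider H (neither it nor any descendant is in the conditioning set).
  P2: blocked at collider D (neither it nor any descendant is in the conditioning set).
The empty set is therefore the unique smallest valid set.

{}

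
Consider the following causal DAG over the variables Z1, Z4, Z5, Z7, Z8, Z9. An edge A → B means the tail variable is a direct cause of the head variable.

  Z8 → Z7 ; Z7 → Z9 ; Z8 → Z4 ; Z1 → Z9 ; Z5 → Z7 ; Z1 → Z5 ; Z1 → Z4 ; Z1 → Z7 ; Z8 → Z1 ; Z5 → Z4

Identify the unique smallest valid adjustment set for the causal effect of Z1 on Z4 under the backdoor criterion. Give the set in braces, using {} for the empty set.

{Z8}

Variables eligible for adjustment (non-descendants of Z1, excluding Z1 and Z4): {Z8}.
Backdoor paths from Z1 to Z4:
  P1: Z1 <- Z8 -> Z4
  P2: Z1 <- Z8 -> Z7 <- Z5 -> Z4
The empty set is not sufficient: P1 (Z1 <- Z8 -> Z4) has no collider blocking it and no conditioned non-collider, so it is open.
Try {Z8}:
  P1: blocked at fork node Z8 ∈ conditioning set.
  P2: blocked at fork node Z8 ∈ conditioning set.
{Z8} contains no descendant of Z1 and blocks every backdoor path.
{Z8} is the unique smallest valid adjustment set.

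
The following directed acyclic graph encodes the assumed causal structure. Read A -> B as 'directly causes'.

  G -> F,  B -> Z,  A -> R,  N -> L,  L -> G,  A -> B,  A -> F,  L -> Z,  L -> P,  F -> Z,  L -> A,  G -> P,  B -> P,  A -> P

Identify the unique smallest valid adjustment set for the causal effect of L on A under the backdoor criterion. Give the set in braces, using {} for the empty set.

Variables eligible for adjustment (non-descendants of L, excluding L and A): {N}.
Backdoor paths from L to A:
  (none)
With no backdoor paths the empty set already satisfies the criterion, and it is trivially minimal.

{}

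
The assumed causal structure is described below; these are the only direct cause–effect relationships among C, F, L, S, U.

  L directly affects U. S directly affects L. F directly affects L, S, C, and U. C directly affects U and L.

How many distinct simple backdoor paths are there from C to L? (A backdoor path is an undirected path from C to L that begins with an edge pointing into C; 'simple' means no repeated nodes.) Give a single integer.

3

A backdoor path from C to L is any simple undirected path whose first edge points into C (i.e. leaves C via a parent).
Parents of C: {F}.
Enumerating:
  P1: C <- F -> S -> L
  P2: C <- F -> L
  P3: C <- F -> U <- L
That exhausts the simple backdoor paths. Count: 3.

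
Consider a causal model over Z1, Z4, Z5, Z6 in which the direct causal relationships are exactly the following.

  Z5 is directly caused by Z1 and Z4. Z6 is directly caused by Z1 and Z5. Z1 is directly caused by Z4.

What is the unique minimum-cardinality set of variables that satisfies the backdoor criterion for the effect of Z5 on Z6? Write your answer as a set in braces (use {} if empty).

Variables eligible for adjustment (non-descendants of Z5, excluding Z5 and Z6): {Z1, Z4}.
Backdoor paths from Z5 to Z6:
  P1: Z5 <- Z4 -> Z1 -> Z6
  P2: Z5 <- Z1 -> Z6
The empty set is not sufficient: P1 (Z5 <- Z4 -> Z1 -> Z6) has no collider blocking it and no conditioned non-collider, so it is open.
Try {Z1}:
  P1: blocked at chain node Z1 ∈ conditioning set.
  P2: blocked at fork node Z1 ∈ conditioning set.
{Z1} contains no descendant of Z5 and blocks every backdoor path.
No other singleton works — e.g. {Z4} leaves P2 open — so {Z1} is the unique smallest valid adjustment set.

{Z1}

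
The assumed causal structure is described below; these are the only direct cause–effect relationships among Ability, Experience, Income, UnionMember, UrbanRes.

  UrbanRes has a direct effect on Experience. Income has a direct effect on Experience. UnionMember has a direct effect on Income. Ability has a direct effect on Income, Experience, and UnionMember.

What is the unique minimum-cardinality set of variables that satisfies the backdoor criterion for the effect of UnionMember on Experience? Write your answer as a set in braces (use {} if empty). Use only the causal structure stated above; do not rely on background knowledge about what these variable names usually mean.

{Ability}

Variables eligible for adjustment (non-descendants of UnionMember, excluding UnionMember and Experience): {Ability, UrbanRes}.
Backdoor paths from UnionMember to Experience:
  P1: UnionMember <- Ability -> Income -> Experience
  P2: UnionMember <- Ability -> Experience
The empty set is not sufficient: P1 (UnionMember <- Ability -> Income -> Experience) has no collider blocking it and no conditioned non-collider, so it is open.
Try {Ability}:
  P1: blocked at fork node Ability ∈ conditioning set.
  P2: blocked at fork node Ability ∈ conditioning set.
{Ability} contains no descendant of UnionMember and blocks every backdoor path.
No other singleton works — e.g. {UrbanRes} leaves P1 open — so {Ability} is the unique smallest valid adjustment set.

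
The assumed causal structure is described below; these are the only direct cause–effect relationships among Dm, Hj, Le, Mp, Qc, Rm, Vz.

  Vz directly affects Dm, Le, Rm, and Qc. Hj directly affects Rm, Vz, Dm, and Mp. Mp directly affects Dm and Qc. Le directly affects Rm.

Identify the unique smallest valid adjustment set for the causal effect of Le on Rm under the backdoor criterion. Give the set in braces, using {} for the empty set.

{Vz}

Variables eligible for adjustment (non-descendants of Le, excluding Le and Rm): {Dm, Hj, Mp, Qc, Vz}.
Backdoor paths from Le to Rm:
  P1: Le <- Vz <- Hj -> Rm
  P2: Le <- Vz -> Rm
  P3: Le <- Vz -> Dm <- Hj -> Rm
  P4: Le <- Vz -> Dm <- Mp <- Hj -> Rm
  P5: Le <- Vz -> Qc <- Mp <- Hj -> Rm
  P6: Le <- Vz -> Qc <- Mp -> Dm <- Hj -> Rm
The empty set is not sufficient: P1 (Le <- Vz <- Hj -> Rm) has no collider blocking it and no conditioned non-collider, so it is open.
Try {Vz}:
  P1: blocked at chain node Vz ∈ conditioning set.
  P2: blocked at fork node Vz ∈ conditioning set.
  P3: blocked at fork node Vz ∈ conditioning set.
  P4: blocked at fork node Vz ∈ conditioning set.
  P5: blocked at fork node Vz ∈ conditioning set.
  P6: blocked at fork node Vz ∈ conditioning set.
{Vz} contains no descendant of Le and blocks every backdoor path.
No other singleton works — e.g. {Hj} leaves P2 open — so {Vz} is the unique smallest valid adjustment set.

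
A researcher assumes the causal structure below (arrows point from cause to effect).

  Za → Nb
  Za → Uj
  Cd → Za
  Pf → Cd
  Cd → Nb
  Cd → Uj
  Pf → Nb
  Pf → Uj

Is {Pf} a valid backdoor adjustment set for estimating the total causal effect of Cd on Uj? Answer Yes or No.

Yes

Backdoor paths from Cd to Uj (paths whose first edge points into Cd):
  P1: Cd <- Pf -> Nb <- Za -> Uj
  P2: Cd <- Pf -> Uj
Condition 1 (no descendant of Cd in the set): holds — descendants of Cd are {Nb, Uj, Za}; none are in {Pf}.
Condition 2 (every backdoor path blocked by {Pf}):
  P1: blocked at fork node Pf ∈ conditioning set.
  P2: blocked at fork node Pf ∈ conditioning set.
{Pf} satisfies the backdoor criterion.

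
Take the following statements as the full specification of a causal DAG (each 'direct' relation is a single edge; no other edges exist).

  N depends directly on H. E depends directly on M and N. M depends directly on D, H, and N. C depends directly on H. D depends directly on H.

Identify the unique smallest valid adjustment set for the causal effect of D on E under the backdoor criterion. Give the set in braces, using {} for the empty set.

{H}

Variables eligible for adjustment (non-descendants of D, excluding D and E): {C, H, N}.
Backdoor paths from D to E:
  P1: D <- H -> N -> M -> E
  P2: D <- H -> N -> E
  P3: D <- H -> M <- N -> E
  P4: D <- H -> M -> E
The empty set is not sufficient: P1 (D <- H -> N -> M -> E) has no collider blocking it and no conditioned non-collider, so it is open.
Try {H}:
  P1: blocked at fork node H ∈ conditioning set.
  P2: blocked at fork node H ∈ conditioning set.
  P3: blocked at fork node H ∈ conditioning set.
  P4: blocked at fork node H ∈ conditioning set.
{H} contains no descendant of D and blocks every backdoor path.
No other singleton works — e.g. {C} leaves P1 open — so {H} is the unique smallest valid adjustment set.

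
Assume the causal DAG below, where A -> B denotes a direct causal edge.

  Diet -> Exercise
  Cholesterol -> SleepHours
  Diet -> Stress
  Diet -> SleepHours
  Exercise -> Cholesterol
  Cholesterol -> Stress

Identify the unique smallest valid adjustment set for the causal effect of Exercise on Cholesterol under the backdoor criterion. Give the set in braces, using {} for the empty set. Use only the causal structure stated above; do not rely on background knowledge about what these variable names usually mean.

Variables eligible for adjustment (non-descendants of Exercise, excluding Exercise and Cholesterol): {Diet}.
Backdoor paths from Exercise to Cholesterol:
  P1: Exercise <- Diet -> SleepHours <- Cholesterol
  P2: Exercise <- Diet -> Stress <- Cholesterol
Each backdoor path contains an unconditioned collider, so every path is already blocked with the empty conditioning set:
  P1: blocked at collider SleepHours (neither it nor any descendant is in the conditioning set).
  P2: blocked at collider Stress (neither it nor any descendant is in the conditioning set).
The empty set is therefore the unique smallest valid set.

{}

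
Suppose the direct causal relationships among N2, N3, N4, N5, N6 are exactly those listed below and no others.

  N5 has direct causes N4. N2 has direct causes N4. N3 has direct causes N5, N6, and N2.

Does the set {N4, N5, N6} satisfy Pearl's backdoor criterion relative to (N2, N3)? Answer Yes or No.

Backdoor paths from N2 to N3 (paths whose first edge points into N2):
  P1: N2 <- N4 -> N5 -> N3
Condition 1 (no descendant of N2 in the set): holds — descendants of N2 are {N3}; none are in {N4, N5, N6}.
Condition 2 (every backdoor path blocked by {N4, N5, N6}):
  P1: blocked at fork node N4 ∈ conditioning set.
{N4, N5, N6} satisfies the backdoor criterion.

Yes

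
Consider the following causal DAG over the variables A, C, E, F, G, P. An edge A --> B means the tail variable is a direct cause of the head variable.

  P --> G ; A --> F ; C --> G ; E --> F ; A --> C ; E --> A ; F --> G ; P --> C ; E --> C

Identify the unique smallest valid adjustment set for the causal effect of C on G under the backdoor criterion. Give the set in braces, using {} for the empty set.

Variables eligible for adjustment (non-descendants of C, excluding C and G): {A, E, F, P}.
Backdoor paths from C to G:
  P1: C <- E -> A -> F -> G
  P2: C <- E -> F -> G
  P3: C <- P -> G
  P4: C <- A <- E -> F -> G
  P5: C <- A -> F -> G
The empty set is not sufficient: P1 (C <- E -> A -> F -> G) has no collider blocking it and no conditioned non-collider, so it is open.
Try {F, P}:
  P1: blocked at chain node F ∈ conditioning set.
  P2: blocked at chain node F ∈ conditioning set.
  P3: blocked at fork node P ∈ conditioning set.
  P4: blocked at chain node F ∈ conditioning set.
  P5: blocked at chain node F ∈ conditioning set.
{F, P} contains no descendant of C and blocks every backdoor path.
Every element of {F, P} is needed (dropping F leaves P1 open; dropping P leaves P3 open), so no proper subset is valid.
Among all size-2 subsets of the eligible variables, only {F, P} blocks every backdoor path, so it is the unique smallest valid adjustment set.

{F, P}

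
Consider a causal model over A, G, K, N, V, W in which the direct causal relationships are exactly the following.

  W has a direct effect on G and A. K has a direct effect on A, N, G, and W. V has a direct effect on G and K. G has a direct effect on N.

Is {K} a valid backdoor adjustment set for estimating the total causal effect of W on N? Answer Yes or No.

Yes

Backdoor paths from W to N (paths whose first edge points into W):
  P1: W <- K <- V -> G -> N
  P2: W <- K -> G -> N
  P3: W <- K -> N
Condition 1 (no descendant of W in the set): holds — descendants of W are {A, G, N}; none are in {K}.
Condition 2 (every backdoor path blocked by {K}):
  P1: blocked at chain node K ∈ conditioning set.
  P2: blocked at fork node K ∈ conditioning set.
  P3: blocked at fork node K ∈ conditioning set.
{K} satisfies the backdoor criterion.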